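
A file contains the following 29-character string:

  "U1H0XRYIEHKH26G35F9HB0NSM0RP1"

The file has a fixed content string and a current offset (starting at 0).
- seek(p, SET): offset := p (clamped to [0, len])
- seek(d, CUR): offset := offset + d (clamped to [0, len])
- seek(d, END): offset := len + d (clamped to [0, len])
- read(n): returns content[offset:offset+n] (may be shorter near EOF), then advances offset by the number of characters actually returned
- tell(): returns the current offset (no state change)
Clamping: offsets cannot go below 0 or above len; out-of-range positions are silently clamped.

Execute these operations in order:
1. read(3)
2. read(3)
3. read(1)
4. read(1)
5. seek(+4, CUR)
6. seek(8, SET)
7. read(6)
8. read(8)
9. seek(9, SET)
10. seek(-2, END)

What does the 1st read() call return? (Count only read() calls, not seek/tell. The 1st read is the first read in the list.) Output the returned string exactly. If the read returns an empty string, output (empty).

Answer: U1H

Derivation:
After 1 (read(3)): returned 'U1H', offset=3
After 2 (read(3)): returned '0XR', offset=6
After 3 (read(1)): returned 'Y', offset=7
After 4 (read(1)): returned 'I', offset=8
After 5 (seek(+4, CUR)): offset=12
After 6 (seek(8, SET)): offset=8
After 7 (read(6)): returned 'EHKH26', offset=14
After 8 (read(8)): returned 'G35F9HB0', offset=22
After 9 (seek(9, SET)): offset=9
After 10 (seek(-2, END)): offset=27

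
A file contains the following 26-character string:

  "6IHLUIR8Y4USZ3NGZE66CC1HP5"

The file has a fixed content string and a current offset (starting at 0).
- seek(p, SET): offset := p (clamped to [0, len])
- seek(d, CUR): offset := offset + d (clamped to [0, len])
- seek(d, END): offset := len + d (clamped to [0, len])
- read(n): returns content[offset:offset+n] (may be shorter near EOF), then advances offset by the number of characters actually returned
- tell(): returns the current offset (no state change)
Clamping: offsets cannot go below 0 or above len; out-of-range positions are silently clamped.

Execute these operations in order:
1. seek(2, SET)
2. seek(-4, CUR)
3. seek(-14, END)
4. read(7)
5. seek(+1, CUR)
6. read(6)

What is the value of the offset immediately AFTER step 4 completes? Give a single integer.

After 1 (seek(2, SET)): offset=2
After 2 (seek(-4, CUR)): offset=0
After 3 (seek(-14, END)): offset=12
After 4 (read(7)): returned 'Z3NGZE6', offset=19

Answer: 19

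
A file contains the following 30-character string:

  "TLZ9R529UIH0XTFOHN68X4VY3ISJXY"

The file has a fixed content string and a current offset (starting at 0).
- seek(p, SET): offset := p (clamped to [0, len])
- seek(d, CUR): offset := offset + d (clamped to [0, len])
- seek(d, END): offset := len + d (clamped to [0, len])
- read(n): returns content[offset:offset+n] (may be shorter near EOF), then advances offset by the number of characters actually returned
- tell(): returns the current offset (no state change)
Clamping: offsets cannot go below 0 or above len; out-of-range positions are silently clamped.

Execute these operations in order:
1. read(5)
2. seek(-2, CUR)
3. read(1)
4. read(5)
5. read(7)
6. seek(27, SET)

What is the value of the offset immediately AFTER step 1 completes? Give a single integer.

After 1 (read(5)): returned 'TLZ9R', offset=5

Answer: 5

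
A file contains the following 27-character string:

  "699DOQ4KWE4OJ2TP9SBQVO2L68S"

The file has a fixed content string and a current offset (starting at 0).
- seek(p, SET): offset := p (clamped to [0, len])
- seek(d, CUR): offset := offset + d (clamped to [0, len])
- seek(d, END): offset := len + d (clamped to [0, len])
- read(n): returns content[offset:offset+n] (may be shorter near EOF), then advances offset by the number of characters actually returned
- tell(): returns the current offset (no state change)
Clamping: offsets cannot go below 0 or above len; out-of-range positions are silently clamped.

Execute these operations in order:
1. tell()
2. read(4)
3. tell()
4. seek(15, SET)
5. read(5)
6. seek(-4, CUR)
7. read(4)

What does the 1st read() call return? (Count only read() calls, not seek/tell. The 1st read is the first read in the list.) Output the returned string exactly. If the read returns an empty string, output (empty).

Answer: 699D

Derivation:
After 1 (tell()): offset=0
After 2 (read(4)): returned '699D', offset=4
After 3 (tell()): offset=4
After 4 (seek(15, SET)): offset=15
After 5 (read(5)): returned 'P9SBQ', offset=20
After 6 (seek(-4, CUR)): offset=16
After 7 (read(4)): returned '9SBQ', offset=20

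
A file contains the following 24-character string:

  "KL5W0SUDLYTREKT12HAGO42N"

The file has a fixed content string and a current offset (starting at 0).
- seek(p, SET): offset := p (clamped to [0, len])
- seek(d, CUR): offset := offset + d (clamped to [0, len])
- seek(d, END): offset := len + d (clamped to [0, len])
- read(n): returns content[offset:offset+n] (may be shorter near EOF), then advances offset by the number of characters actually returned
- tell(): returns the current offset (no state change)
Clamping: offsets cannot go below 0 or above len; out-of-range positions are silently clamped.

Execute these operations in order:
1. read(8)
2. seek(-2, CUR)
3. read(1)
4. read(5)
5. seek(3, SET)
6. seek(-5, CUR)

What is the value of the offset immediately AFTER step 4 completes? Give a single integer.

After 1 (read(8)): returned 'KL5W0SUD', offset=8
After 2 (seek(-2, CUR)): offset=6
After 3 (read(1)): returned 'U', offset=7
After 4 (read(5)): returned 'DLYTR', offset=12

Answer: 12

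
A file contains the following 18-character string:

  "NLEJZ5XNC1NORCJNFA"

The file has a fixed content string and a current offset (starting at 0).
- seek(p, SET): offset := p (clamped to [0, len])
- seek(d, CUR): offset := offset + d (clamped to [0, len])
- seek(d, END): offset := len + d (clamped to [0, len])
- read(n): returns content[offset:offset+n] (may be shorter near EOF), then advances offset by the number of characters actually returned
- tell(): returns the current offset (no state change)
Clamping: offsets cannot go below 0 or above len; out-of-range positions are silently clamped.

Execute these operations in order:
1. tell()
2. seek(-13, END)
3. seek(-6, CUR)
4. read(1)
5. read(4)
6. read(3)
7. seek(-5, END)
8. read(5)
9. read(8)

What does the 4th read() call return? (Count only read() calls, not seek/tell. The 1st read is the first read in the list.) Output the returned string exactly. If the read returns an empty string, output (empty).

Answer: CJNFA

Derivation:
After 1 (tell()): offset=0
After 2 (seek(-13, END)): offset=5
After 3 (seek(-6, CUR)): offset=0
After 4 (read(1)): returned 'N', offset=1
After 5 (read(4)): returned 'LEJZ', offset=5
After 6 (read(3)): returned '5XN', offset=8
After 7 (seek(-5, END)): offset=13
After 8 (read(5)): returned 'CJNFA', offset=18
After 9 (read(8)): returned '', offset=18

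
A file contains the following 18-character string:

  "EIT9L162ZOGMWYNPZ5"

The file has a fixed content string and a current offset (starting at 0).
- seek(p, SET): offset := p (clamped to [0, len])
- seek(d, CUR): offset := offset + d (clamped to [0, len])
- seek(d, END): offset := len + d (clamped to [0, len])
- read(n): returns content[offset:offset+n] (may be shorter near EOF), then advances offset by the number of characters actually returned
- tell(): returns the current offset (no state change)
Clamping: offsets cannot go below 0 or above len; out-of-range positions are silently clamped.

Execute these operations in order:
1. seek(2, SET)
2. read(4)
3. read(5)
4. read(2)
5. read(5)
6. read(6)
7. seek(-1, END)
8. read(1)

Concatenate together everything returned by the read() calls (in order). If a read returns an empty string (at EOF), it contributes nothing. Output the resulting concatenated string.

After 1 (seek(2, SET)): offset=2
After 2 (read(4)): returned 'T9L1', offset=6
After 3 (read(5)): returned '62ZOG', offset=11
After 4 (read(2)): returned 'MW', offset=13
After 5 (read(5)): returned 'YNPZ5', offset=18
After 6 (read(6)): returned '', offset=18
After 7 (seek(-1, END)): offset=17
After 8 (read(1)): returned '5', offset=18

Answer: T9L162ZOGMWYNPZ55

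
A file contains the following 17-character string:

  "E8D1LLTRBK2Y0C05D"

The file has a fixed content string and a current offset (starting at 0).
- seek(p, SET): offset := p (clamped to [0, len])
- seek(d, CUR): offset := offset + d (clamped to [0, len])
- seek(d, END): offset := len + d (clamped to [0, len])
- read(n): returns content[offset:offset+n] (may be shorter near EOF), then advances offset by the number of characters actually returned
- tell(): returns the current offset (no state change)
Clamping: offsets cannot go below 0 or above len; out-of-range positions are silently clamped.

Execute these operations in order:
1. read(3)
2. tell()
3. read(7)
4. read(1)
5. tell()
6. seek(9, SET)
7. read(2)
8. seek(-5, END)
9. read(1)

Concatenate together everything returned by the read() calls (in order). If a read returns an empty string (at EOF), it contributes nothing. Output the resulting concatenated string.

After 1 (read(3)): returned 'E8D', offset=3
After 2 (tell()): offset=3
After 3 (read(7)): returned '1LLTRBK', offset=10
After 4 (read(1)): returned '2', offset=11
After 5 (tell()): offset=11
After 6 (seek(9, SET)): offset=9
After 7 (read(2)): returned 'K2', offset=11
After 8 (seek(-5, END)): offset=12
After 9 (read(1)): returned '0', offset=13

Answer: E8D1LLTRBK2K20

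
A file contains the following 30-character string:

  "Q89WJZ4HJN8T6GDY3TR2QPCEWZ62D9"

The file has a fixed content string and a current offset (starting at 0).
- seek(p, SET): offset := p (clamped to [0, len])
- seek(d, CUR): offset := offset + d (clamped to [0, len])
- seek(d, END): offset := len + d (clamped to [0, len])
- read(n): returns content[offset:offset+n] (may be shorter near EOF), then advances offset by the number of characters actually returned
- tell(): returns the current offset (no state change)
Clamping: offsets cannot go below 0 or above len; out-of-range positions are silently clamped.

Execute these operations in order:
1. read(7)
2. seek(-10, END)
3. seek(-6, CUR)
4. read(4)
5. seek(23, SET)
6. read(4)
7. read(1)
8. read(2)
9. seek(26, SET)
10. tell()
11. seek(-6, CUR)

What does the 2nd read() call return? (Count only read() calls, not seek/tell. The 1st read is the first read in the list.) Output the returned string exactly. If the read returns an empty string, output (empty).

After 1 (read(7)): returned 'Q89WJZ4', offset=7
After 2 (seek(-10, END)): offset=20
After 3 (seek(-6, CUR)): offset=14
After 4 (read(4)): returned 'DY3T', offset=18
After 5 (seek(23, SET)): offset=23
After 6 (read(4)): returned 'EWZ6', offset=27
After 7 (read(1)): returned '2', offset=28
After 8 (read(2)): returned 'D9', offset=30
After 9 (seek(26, SET)): offset=26
After 10 (tell()): offset=26
After 11 (seek(-6, CUR)): offset=20

Answer: DY3T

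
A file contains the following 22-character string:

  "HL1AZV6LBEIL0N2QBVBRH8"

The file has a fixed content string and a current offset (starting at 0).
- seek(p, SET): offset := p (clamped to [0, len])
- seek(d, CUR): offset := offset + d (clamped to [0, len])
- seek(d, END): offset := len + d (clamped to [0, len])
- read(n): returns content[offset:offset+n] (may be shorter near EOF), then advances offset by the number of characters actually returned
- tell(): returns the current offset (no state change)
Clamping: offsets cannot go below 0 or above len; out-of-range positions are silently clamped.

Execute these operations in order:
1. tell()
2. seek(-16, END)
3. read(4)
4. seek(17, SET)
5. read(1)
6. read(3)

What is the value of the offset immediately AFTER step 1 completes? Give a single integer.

Answer: 0

Derivation:
After 1 (tell()): offset=0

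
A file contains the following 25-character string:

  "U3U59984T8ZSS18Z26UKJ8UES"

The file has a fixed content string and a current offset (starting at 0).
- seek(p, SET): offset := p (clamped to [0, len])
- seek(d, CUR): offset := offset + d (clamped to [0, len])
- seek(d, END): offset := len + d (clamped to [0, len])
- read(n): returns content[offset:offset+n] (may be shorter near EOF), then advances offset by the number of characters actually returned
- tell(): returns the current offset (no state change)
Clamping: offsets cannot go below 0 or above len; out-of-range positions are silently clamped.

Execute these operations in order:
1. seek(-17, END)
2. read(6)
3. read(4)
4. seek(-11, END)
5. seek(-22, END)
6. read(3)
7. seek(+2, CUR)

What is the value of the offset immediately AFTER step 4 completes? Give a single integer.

After 1 (seek(-17, END)): offset=8
After 2 (read(6)): returned 'T8ZSS1', offset=14
After 3 (read(4)): returned '8Z26', offset=18
After 4 (seek(-11, END)): offset=14

Answer: 14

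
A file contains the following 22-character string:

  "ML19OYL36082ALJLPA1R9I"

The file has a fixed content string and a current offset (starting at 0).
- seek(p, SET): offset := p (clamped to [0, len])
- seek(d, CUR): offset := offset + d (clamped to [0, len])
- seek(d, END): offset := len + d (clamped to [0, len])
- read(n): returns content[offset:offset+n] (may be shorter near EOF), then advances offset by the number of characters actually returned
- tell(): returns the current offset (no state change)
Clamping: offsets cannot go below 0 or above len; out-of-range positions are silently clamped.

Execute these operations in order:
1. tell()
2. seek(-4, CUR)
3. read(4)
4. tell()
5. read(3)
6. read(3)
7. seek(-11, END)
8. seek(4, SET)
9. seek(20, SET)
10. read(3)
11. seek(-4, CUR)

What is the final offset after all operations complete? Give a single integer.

Answer: 18

Derivation:
After 1 (tell()): offset=0
After 2 (seek(-4, CUR)): offset=0
After 3 (read(4)): returned 'ML19', offset=4
After 4 (tell()): offset=4
After 5 (read(3)): returned 'OYL', offset=7
After 6 (read(3)): returned '360', offset=10
After 7 (seek(-11, END)): offset=11
After 8 (seek(4, SET)): offset=4
After 9 (seek(20, SET)): offset=20
After 10 (read(3)): returned '9I', offset=22
After 11 (seek(-4, CUR)): offset=18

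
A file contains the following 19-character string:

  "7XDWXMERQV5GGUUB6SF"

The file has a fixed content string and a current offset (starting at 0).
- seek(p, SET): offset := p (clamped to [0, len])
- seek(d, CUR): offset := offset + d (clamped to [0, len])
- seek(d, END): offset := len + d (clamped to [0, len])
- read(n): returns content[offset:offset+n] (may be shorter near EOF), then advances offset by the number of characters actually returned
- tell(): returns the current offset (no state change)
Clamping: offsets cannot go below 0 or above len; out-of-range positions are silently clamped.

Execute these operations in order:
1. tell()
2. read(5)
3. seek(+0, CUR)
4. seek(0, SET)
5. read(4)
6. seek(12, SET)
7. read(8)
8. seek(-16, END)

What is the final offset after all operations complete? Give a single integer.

Answer: 3

Derivation:
After 1 (tell()): offset=0
After 2 (read(5)): returned '7XDWX', offset=5
After 3 (seek(+0, CUR)): offset=5
After 4 (seek(0, SET)): offset=0
After 5 (read(4)): returned '7XDW', offset=4
After 6 (seek(12, SET)): offset=12
After 7 (read(8)): returned 'GUUB6SF', offset=19
After 8 (seek(-16, END)): offset=3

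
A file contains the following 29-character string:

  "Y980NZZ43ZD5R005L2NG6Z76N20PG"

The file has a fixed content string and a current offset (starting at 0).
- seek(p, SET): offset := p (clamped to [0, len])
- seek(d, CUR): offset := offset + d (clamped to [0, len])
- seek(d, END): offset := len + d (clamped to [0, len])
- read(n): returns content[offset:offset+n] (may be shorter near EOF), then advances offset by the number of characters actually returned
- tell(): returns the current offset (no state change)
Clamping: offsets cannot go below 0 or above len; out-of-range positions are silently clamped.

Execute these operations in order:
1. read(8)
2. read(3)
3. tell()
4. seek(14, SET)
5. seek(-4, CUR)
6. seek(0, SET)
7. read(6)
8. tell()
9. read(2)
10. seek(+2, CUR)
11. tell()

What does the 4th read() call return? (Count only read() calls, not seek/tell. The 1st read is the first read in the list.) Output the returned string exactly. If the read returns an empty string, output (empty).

Answer: Z4

Derivation:
After 1 (read(8)): returned 'Y980NZZ4', offset=8
After 2 (read(3)): returned '3ZD', offset=11
After 3 (tell()): offset=11
After 4 (seek(14, SET)): offset=14
After 5 (seek(-4, CUR)): offset=10
After 6 (seek(0, SET)): offset=0
After 7 (read(6)): returned 'Y980NZ', offset=6
After 8 (tell()): offset=6
After 9 (read(2)): returned 'Z4', offset=8
After 10 (seek(+2, CUR)): offset=10
After 11 (tell()): offset=10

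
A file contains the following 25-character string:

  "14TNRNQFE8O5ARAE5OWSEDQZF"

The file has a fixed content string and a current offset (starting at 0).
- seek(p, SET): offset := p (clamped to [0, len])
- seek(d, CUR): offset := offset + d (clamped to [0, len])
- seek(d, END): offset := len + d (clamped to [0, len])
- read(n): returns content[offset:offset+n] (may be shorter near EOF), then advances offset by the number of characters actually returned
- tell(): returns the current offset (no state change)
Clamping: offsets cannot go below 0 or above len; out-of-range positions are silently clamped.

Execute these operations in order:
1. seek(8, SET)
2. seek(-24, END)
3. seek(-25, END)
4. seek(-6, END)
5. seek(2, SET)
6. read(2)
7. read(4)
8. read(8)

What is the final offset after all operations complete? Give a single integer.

After 1 (seek(8, SET)): offset=8
After 2 (seek(-24, END)): offset=1
After 3 (seek(-25, END)): offset=0
After 4 (seek(-6, END)): offset=19
After 5 (seek(2, SET)): offset=2
After 6 (read(2)): returned 'TN', offset=4
After 7 (read(4)): returned 'RNQF', offset=8
After 8 (read(8)): returned 'E8O5ARAE', offset=16

Answer: 16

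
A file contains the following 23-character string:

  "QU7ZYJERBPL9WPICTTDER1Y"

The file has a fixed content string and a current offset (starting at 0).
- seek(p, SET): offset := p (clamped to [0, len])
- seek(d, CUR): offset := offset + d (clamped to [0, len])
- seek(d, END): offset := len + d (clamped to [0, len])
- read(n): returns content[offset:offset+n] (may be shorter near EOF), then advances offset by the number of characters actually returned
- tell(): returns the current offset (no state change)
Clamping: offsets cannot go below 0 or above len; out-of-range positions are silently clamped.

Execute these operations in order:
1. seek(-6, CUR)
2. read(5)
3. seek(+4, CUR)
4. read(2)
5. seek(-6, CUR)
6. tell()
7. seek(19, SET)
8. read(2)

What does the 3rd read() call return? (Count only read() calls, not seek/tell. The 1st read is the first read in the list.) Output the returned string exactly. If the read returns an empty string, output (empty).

After 1 (seek(-6, CUR)): offset=0
After 2 (read(5)): returned 'QU7ZY', offset=5
After 3 (seek(+4, CUR)): offset=9
After 4 (read(2)): returned 'PL', offset=11
After 5 (seek(-6, CUR)): offset=5
After 6 (tell()): offset=5
After 7 (seek(19, SET)): offset=19
After 8 (read(2)): returned 'ER', offset=21

Answer: ER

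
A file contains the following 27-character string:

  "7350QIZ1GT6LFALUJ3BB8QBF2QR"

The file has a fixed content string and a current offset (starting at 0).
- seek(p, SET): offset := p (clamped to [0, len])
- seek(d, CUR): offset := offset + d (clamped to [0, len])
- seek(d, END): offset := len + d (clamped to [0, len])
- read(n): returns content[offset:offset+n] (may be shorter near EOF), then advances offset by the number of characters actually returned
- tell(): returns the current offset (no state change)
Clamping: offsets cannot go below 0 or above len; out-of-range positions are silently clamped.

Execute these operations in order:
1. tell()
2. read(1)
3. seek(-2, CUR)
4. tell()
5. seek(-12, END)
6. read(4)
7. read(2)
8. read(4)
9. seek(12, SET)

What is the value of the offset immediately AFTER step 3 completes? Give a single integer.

Answer: 0

Derivation:
After 1 (tell()): offset=0
After 2 (read(1)): returned '7', offset=1
After 3 (seek(-2, CUR)): offset=0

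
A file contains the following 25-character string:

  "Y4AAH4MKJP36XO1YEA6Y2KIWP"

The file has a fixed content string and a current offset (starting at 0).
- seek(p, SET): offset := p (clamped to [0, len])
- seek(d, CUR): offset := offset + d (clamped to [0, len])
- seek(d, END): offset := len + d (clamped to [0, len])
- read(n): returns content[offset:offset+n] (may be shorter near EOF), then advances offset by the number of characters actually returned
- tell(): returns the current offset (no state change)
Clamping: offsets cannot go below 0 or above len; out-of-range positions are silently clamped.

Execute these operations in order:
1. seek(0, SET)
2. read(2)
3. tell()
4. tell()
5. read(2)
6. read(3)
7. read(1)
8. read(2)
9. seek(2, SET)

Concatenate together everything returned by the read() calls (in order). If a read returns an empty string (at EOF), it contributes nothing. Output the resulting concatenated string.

Answer: Y4AAH4MKJP

Derivation:
After 1 (seek(0, SET)): offset=0
After 2 (read(2)): returned 'Y4', offset=2
After 3 (tell()): offset=2
After 4 (tell()): offset=2
After 5 (read(2)): returned 'AA', offset=4
After 6 (read(3)): returned 'H4M', offset=7
After 7 (read(1)): returned 'K', offset=8
After 8 (read(2)): returned 'JP', offset=10
After 9 (seek(2, SET)): offset=2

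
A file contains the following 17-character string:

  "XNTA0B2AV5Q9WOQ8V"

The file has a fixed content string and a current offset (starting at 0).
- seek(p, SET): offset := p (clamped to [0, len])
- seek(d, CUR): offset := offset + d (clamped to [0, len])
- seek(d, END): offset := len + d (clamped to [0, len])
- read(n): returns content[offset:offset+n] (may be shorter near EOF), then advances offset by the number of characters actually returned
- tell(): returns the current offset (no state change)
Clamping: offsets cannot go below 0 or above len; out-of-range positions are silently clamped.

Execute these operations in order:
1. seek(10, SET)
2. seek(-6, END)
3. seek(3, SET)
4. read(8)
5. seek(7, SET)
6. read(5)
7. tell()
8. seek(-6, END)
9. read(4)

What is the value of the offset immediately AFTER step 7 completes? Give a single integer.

Answer: 12

Derivation:
After 1 (seek(10, SET)): offset=10
After 2 (seek(-6, END)): offset=11
After 3 (seek(3, SET)): offset=3
After 4 (read(8)): returned 'A0B2AV5Q', offset=11
After 5 (seek(7, SET)): offset=7
After 6 (read(5)): returned 'AV5Q9', offset=12
After 7 (tell()): offset=12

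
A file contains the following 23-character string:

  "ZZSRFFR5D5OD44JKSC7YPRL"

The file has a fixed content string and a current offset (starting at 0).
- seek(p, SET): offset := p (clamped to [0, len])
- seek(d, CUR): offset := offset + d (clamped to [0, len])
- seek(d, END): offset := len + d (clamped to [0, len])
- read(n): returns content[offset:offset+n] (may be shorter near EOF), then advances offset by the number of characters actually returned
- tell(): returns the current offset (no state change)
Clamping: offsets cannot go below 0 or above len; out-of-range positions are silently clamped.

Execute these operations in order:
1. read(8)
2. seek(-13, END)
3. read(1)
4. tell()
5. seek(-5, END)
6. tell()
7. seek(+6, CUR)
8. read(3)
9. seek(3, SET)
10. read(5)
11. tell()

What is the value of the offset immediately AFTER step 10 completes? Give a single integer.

After 1 (read(8)): returned 'ZZSRFFR5', offset=8
After 2 (seek(-13, END)): offset=10
After 3 (read(1)): returned 'O', offset=11
After 4 (tell()): offset=11
After 5 (seek(-5, END)): offset=18
After 6 (tell()): offset=18
After 7 (seek(+6, CUR)): offset=23
After 8 (read(3)): returned '', offset=23
After 9 (seek(3, SET)): offset=3
After 10 (read(5)): returned 'RFFR5', offset=8

Answer: 8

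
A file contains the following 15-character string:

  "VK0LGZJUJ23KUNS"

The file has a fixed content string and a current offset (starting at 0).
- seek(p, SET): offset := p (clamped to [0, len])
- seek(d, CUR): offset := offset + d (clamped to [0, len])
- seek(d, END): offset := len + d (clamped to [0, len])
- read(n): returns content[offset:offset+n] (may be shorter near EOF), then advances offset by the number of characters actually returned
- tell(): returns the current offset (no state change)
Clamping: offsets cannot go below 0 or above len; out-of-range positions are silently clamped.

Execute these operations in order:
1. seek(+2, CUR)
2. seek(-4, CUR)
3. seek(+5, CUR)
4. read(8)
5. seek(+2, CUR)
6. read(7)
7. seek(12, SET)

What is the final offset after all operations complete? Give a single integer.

After 1 (seek(+2, CUR)): offset=2
After 2 (seek(-4, CUR)): offset=0
After 3 (seek(+5, CUR)): offset=5
After 4 (read(8)): returned 'ZJUJ23KU', offset=13
After 5 (seek(+2, CUR)): offset=15
After 6 (read(7)): returned '', offset=15
After 7 (seek(12, SET)): offset=12

Answer: 12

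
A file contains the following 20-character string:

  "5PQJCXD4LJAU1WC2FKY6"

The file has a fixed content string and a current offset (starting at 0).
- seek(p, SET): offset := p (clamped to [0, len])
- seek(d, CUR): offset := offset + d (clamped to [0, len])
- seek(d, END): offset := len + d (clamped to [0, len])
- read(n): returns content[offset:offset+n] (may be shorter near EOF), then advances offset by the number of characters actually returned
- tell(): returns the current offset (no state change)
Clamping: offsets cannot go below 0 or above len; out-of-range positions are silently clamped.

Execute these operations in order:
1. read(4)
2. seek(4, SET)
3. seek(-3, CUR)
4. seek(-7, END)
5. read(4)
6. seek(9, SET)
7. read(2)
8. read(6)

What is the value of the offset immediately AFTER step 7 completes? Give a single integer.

After 1 (read(4)): returned '5PQJ', offset=4
After 2 (seek(4, SET)): offset=4
After 3 (seek(-3, CUR)): offset=1
After 4 (seek(-7, END)): offset=13
After 5 (read(4)): returned 'WC2F', offset=17
After 6 (seek(9, SET)): offset=9
After 7 (read(2)): returned 'JA', offset=11

Answer: 11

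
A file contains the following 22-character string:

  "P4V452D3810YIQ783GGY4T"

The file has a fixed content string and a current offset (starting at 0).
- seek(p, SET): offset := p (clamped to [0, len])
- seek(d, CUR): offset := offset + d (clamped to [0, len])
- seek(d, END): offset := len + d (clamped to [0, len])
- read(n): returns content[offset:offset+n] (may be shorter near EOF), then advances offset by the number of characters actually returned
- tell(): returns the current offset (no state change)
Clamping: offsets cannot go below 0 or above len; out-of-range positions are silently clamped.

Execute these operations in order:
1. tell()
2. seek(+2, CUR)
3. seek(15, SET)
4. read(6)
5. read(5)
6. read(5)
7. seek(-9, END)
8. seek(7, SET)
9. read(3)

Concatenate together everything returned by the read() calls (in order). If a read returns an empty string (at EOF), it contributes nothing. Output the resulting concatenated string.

Answer: 83GGY4T381

Derivation:
After 1 (tell()): offset=0
After 2 (seek(+2, CUR)): offset=2
After 3 (seek(15, SET)): offset=15
After 4 (read(6)): returned '83GGY4', offset=21
After 5 (read(5)): returned 'T', offset=22
After 6 (read(5)): returned '', offset=22
After 7 (seek(-9, END)): offset=13
After 8 (seek(7, SET)): offset=7
After 9 (read(3)): returned '381', offset=10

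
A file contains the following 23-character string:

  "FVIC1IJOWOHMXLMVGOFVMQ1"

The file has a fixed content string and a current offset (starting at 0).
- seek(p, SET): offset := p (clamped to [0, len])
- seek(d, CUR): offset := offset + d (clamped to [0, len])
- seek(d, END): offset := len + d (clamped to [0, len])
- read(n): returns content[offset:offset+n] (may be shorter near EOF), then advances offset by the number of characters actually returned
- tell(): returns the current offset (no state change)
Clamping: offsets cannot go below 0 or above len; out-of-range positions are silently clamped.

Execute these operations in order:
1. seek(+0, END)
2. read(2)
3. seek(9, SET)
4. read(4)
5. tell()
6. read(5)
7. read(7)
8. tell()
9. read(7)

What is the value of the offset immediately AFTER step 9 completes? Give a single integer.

Answer: 23

Derivation:
After 1 (seek(+0, END)): offset=23
After 2 (read(2)): returned '', offset=23
After 3 (seek(9, SET)): offset=9
After 4 (read(4)): returned 'OHMX', offset=13
After 5 (tell()): offset=13
After 6 (read(5)): returned 'LMVGO', offset=18
After 7 (read(7)): returned 'FVMQ1', offset=23
After 8 (tell()): offset=23
After 9 (read(7)): returned '', offset=23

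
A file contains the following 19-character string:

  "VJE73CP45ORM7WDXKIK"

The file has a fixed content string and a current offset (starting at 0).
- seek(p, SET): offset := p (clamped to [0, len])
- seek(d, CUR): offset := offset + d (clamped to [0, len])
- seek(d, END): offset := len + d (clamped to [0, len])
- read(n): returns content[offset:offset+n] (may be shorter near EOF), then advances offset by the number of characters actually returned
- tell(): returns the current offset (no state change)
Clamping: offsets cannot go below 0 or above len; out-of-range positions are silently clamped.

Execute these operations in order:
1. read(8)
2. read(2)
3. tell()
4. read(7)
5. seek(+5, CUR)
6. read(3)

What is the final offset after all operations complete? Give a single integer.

After 1 (read(8)): returned 'VJE73CP4', offset=8
After 2 (read(2)): returned '5O', offset=10
After 3 (tell()): offset=10
After 4 (read(7)): returned 'RM7WDXK', offset=17
After 5 (seek(+5, CUR)): offset=19
After 6 (read(3)): returned '', offset=19

Answer: 19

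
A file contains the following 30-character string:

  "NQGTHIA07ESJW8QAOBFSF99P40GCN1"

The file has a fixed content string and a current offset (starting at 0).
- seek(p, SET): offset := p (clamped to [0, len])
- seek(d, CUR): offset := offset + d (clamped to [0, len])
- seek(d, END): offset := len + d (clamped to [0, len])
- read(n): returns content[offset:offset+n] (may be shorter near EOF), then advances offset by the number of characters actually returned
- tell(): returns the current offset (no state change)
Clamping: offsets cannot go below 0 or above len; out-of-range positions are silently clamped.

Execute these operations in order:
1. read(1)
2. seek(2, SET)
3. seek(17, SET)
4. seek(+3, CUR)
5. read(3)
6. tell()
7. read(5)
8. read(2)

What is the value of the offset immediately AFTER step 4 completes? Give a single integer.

After 1 (read(1)): returned 'N', offset=1
After 2 (seek(2, SET)): offset=2
After 3 (seek(17, SET)): offset=17
After 4 (seek(+3, CUR)): offset=20

Answer: 20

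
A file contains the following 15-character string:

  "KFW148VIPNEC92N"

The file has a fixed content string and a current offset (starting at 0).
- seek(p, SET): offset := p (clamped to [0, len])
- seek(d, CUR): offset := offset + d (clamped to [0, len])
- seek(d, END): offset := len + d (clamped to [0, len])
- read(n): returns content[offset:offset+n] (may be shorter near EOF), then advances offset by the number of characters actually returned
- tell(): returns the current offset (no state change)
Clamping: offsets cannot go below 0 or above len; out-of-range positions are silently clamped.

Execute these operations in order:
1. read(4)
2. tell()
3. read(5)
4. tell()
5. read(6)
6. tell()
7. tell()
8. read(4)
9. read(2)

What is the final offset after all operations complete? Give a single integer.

After 1 (read(4)): returned 'KFW1', offset=4
After 2 (tell()): offset=4
After 3 (read(5)): returned '48VIP', offset=9
After 4 (tell()): offset=9
After 5 (read(6)): returned 'NEC92N', offset=15
After 6 (tell()): offset=15
After 7 (tell()): offset=15
After 8 (read(4)): returned '', offset=15
After 9 (read(2)): returned '', offset=15

Answer: 15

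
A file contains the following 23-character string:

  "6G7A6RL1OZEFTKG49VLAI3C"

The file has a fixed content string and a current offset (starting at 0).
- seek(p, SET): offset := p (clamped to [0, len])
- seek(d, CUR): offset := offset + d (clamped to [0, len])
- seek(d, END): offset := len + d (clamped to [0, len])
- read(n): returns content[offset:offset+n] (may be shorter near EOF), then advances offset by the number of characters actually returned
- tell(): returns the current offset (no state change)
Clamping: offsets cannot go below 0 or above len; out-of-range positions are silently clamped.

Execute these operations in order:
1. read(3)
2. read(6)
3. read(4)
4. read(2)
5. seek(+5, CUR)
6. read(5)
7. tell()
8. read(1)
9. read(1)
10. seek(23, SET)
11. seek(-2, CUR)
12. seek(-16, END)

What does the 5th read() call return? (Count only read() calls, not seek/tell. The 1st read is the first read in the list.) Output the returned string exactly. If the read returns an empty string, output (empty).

Answer: I3C

Derivation:
After 1 (read(3)): returned '6G7', offset=3
After 2 (read(6)): returned 'A6RL1O', offset=9
After 3 (read(4)): returned 'ZEFT', offset=13
After 4 (read(2)): returned 'KG', offset=15
After 5 (seek(+5, CUR)): offset=20
After 6 (read(5)): returned 'I3C', offset=23
After 7 (tell()): offset=23
After 8 (read(1)): returned '', offset=23
After 9 (read(1)): returned '', offset=23
After 10 (seek(23, SET)): offset=23
After 11 (seek(-2, CUR)): offset=21
After 12 (seek(-16, END)): offset=7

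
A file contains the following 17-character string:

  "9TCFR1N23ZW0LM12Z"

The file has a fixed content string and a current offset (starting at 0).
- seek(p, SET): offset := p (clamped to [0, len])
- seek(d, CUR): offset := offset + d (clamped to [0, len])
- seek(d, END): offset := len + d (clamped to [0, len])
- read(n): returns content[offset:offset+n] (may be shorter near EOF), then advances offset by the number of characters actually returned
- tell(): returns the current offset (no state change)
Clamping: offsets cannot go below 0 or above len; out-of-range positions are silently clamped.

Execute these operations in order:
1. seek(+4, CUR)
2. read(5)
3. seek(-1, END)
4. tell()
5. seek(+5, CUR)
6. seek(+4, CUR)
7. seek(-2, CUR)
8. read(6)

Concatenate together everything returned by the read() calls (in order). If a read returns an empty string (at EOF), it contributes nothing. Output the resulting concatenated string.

Answer: R1N232Z

Derivation:
After 1 (seek(+4, CUR)): offset=4
After 2 (read(5)): returned 'R1N23', offset=9
After 3 (seek(-1, END)): offset=16
After 4 (tell()): offset=16
After 5 (seek(+5, CUR)): offset=17
After 6 (seek(+4, CUR)): offset=17
After 7 (seek(-2, CUR)): offset=15
After 8 (read(6)): returned '2Z', offset=17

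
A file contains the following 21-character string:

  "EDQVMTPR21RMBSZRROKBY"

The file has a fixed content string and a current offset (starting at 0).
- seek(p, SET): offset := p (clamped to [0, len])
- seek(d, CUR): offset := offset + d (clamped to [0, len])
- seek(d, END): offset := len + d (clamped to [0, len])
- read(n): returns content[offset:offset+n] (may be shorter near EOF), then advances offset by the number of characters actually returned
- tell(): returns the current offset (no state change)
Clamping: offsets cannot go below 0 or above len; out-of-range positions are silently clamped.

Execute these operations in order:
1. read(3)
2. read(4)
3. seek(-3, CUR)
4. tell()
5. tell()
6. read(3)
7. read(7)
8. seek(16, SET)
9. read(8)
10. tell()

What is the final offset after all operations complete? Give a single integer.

After 1 (read(3)): returned 'EDQ', offset=3
After 2 (read(4)): returned 'VMTP', offset=7
After 3 (seek(-3, CUR)): offset=4
After 4 (tell()): offset=4
After 5 (tell()): offset=4
After 6 (read(3)): returned 'MTP', offset=7
After 7 (read(7)): returned 'R21RMBS', offset=14
After 8 (seek(16, SET)): offset=16
After 9 (read(8)): returned 'ROKBY', offset=21
After 10 (tell()): offset=21

Answer: 21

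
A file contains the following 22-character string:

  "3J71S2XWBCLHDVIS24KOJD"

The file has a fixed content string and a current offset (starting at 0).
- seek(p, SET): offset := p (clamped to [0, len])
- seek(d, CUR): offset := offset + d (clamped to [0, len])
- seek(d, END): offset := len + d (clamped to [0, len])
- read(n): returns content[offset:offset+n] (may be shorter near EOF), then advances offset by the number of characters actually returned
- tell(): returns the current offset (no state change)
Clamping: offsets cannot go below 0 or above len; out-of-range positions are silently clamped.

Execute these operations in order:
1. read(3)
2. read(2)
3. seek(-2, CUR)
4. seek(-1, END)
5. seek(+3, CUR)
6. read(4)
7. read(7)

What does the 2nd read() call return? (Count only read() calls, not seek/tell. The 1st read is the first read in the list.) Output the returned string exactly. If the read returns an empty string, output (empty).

After 1 (read(3)): returned '3J7', offset=3
After 2 (read(2)): returned '1S', offset=5
After 3 (seek(-2, CUR)): offset=3
After 4 (seek(-1, END)): offset=21
After 5 (seek(+3, CUR)): offset=22
After 6 (read(4)): returned '', offset=22
After 7 (read(7)): returned '', offset=22

Answer: 1S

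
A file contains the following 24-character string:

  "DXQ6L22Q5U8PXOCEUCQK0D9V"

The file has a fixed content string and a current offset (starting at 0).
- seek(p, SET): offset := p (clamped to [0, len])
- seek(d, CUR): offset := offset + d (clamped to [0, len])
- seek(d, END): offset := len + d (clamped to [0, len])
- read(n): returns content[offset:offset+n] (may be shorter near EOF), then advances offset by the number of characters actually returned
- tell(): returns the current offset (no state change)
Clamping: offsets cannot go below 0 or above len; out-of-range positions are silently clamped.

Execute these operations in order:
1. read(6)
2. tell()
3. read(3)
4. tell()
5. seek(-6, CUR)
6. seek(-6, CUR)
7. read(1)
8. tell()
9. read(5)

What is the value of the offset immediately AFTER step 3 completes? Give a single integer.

Answer: 9

Derivation:
After 1 (read(6)): returned 'DXQ6L2', offset=6
After 2 (tell()): offset=6
After 3 (read(3)): returned '2Q5', offset=9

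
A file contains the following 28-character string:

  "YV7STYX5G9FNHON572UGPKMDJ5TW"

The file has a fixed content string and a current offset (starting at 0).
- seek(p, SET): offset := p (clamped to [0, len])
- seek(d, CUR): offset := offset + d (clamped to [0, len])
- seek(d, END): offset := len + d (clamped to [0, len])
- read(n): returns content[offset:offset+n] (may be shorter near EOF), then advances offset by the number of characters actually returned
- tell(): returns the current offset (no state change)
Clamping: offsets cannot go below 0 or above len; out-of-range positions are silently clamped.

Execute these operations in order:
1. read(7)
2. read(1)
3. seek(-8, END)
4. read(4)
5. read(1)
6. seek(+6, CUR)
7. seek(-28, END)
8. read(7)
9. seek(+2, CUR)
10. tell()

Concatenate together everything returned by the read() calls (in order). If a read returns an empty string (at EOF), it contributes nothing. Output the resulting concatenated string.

Answer: YV7STYX5PKMDJYV7STYX

Derivation:
After 1 (read(7)): returned 'YV7STYX', offset=7
After 2 (read(1)): returned '5', offset=8
After 3 (seek(-8, END)): offset=20
After 4 (read(4)): returned 'PKMD', offset=24
After 5 (read(1)): returned 'J', offset=25
After 6 (seek(+6, CUR)): offset=28
After 7 (seek(-28, END)): offset=0
After 8 (read(7)): returned 'YV7STYX', offset=7
After 9 (seek(+2, CUR)): offset=9
After 10 (tell()): offset=9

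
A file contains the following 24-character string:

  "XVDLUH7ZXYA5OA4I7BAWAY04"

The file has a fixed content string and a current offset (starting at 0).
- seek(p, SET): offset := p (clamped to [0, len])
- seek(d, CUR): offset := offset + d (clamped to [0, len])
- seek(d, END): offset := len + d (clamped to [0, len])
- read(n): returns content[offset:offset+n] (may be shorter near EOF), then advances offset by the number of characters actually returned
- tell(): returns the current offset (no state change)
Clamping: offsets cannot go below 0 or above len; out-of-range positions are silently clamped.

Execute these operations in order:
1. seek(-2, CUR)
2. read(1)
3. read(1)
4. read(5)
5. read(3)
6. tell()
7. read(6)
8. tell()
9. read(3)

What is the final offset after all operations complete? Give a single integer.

After 1 (seek(-2, CUR)): offset=0
After 2 (read(1)): returned 'X', offset=1
After 3 (read(1)): returned 'V', offset=2
After 4 (read(5)): returned 'DLUH7', offset=7
After 5 (read(3)): returned 'ZXY', offset=10
After 6 (tell()): offset=10
After 7 (read(6)): returned 'A5OA4I', offset=16
After 8 (tell()): offset=16
After 9 (read(3)): returned '7BA', offset=19

Answer: 19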